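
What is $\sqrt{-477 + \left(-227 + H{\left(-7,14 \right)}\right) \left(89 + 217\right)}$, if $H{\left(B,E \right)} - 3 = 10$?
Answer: $3 i \sqrt{7329} \approx 256.83 i$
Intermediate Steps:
$H{\left(B,E \right)} = 13$ ($H{\left(B,E \right)} = 3 + 10 = 13$)
$\sqrt{-477 + \left(-227 + H{\left(-7,14 \right)}\right) \left(89 + 217\right)} = \sqrt{-477 + \left(-227 + 13\right) \left(89 + 217\right)} = \sqrt{-477 - 65484} = \sqrt{-65961} = 3 i \sqrt{7329}$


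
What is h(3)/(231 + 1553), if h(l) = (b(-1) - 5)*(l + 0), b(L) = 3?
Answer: -3/892 ≈ -0.0033632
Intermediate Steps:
h(l) = -2*l (h(l) = (3 - 5)*(l + 0) = -2*l)
h(3)/(231 + 1553) = (-2*3)/(231 + 1553) = -6/1784 = -6*1/1784 = -3/892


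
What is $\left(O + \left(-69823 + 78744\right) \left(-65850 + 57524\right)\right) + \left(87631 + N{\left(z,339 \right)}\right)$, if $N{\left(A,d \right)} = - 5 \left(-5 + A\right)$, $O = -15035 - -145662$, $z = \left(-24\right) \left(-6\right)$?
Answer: $-74058683$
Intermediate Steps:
$z = 144$
$O = 130627$ ($O = -15035 + 145662 = 130627$)
$N{\left(A,d \right)} = 25 - 5 A$
$\left(O + \left(-69823 + 78744\right) \left(-65850 + 57524\right)\right) + \left(87631 + N{\left(z,339 \right)}\right) = \left(130627 + \left(-69823 + 78744\right) \left(-65850 + 57524\right)\right) + \left(87631 + \left(25 - 720\right)\right) = \left(130627 + 8921 \left(-8326\right)\right) + \left(87631 + \left(25 - 720\right)\right) = \left(130627 - 74276246\right) + \left(87631 - 695\right) = -74145619 + 86936 = -74058683$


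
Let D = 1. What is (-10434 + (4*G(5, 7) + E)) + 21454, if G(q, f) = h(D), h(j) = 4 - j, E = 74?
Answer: 11106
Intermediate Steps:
G(q, f) = 3 (G(q, f) = 4 - 1*1 = 4 - 1 = 3)
(-10434 + (4*G(5, 7) + E)) + 21454 = (-10434 + (4*3 + 74)) + 21454 = (-10434 + (12 + 74)) + 21454 = (-10434 + 86) + 21454 = -10348 + 21454 = 11106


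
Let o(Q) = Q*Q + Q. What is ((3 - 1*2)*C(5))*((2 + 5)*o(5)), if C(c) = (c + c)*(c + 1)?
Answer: 12600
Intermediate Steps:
o(Q) = Q + Q**2 (o(Q) = Q**2 + Q = Q + Q**2)
C(c) = 2*c*(1 + c) (C(c) = (2*c)*(1 + c) = 2*c*(1 + c))
((3 - 1*2)*C(5))*((2 + 5)*o(5)) = ((3 - 1*2)*(2*5*(1 + 5)))*((2 + 5)*(5*(1 + 5))) = ((3 - 2)*(2*5*6))*(7*(5*6)) = (1*60)*(7*30) = 60*210 = 12600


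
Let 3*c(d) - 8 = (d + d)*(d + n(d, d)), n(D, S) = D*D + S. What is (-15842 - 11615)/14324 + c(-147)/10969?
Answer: -90666334547/471359868 ≈ -192.35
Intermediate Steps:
n(D, S) = S + D² (n(D, S) = D² + S = S + D²)
c(d) = 8/3 + 2*d*(d² + 2*d)/3 (c(d) = 8/3 + ((d + d)*(d + (d + d²)))/3 = 8/3 + ((2*d)*(d² + 2*d))/3 = 8/3 + (2*d*(d² + 2*d))/3 = 8/3 + 2*d*(d² + 2*d)/3)
(-15842 - 11615)/14324 + c(-147)/10969 = (-15842 - 11615)/14324 + (8/3 + (⅔)*(-147)³ + (4/3)*(-147)²)/10969 = -27457*1/14324 + (8/3 + (⅔)*(-3176523) + (4/3)*21609)*(1/10969) = -27457/14324 + (8/3 - 2117682 + 28812)*(1/10969) = -27457/14324 - 6266602/3*1/10969 = -27457/14324 - 6266602/32907 = -90666334547/471359868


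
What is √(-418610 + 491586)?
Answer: 4*√4561 ≈ 270.14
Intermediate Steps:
√(-418610 + 491586) = √72976 = 4*√4561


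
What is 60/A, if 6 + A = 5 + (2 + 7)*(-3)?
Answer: -15/7 ≈ -2.1429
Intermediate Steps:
A = -28 (A = -6 + (5 + (2 + 7)*(-3)) = -6 + (5 + 9*(-3)) = -6 + (5 - 27) = -6 - 22 = -28)
60/A = 60/(-28) = 60*(-1/28) = -15/7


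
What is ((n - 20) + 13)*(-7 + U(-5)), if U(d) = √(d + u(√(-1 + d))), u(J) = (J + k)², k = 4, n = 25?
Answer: -126 + 18*√(5 + 8*I*√6) ≈ -62.076 + 49.661*I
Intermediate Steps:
u(J) = (4 + J)² (u(J) = (J + 4)² = (4 + J)²)
U(d) = √(d + (4 + √(-1 + d))²)
((n - 20) + 13)*(-7 + U(-5)) = ((25 - 20) + 13)*(-7 + √(-5 + (4 + √(-1 - 5))²)) = (5 + 13)*(-7 + √(-5 + (4 + √(-6))²)) = 18*(-7 + √(-5 + (4 + I*√6)²)) = -126 + 18*√(-5 + (4 + I*√6)²)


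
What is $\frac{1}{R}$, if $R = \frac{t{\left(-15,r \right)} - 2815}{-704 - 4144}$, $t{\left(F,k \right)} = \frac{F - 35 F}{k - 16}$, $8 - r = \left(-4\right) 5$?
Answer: $\frac{9696}{5545} \approx 1.7486$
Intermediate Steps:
$r = 28$ ($r = 8 - \left(-4\right) 5 = 8 - -20 = 8 + 20 = 28$)
$t{\left(F,k \right)} = - \frac{34 F}{-16 + k}$ ($t{\left(F,k \right)} = \frac{\left(-34\right) F}{-16 + k} = - \frac{34 F}{-16 + k}$)
$R = \frac{5545}{9696}$ ($R = \frac{\left(-34\right) \left(-15\right) \frac{1}{-16 + 28} - 2815}{-704 - 4144} = \frac{\left(-34\right) \left(-15\right) \frac{1}{12} - 2815}{-4848} = \left(\left(-34\right) \left(-15\right) \frac{1}{12} - 2815\right) \left(- \frac{1}{4848}\right) = \left(\frac{85}{2} - 2815\right) \left(- \frac{1}{4848}\right) = \left(- \frac{5545}{2}\right) \left(- \frac{1}{4848}\right) = \frac{5545}{9696} \approx 0.57189$)
$\frac{1}{R} = \frac{1}{\frac{5545}{9696}} = \frac{9696}{5545}$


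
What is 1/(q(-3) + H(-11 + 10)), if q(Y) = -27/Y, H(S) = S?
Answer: ⅛ ≈ 0.12500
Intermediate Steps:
1/(q(-3) + H(-11 + 10)) = 1/(-27/(-3) + (-11 + 10)) = 1/(-27*(-⅓) - 1) = 1/(9 - 1) = 1/8 = ⅛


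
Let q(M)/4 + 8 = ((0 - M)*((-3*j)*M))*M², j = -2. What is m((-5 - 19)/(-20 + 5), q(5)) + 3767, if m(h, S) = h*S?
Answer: -101421/5 ≈ -20284.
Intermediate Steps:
q(M) = -32 - 24*M⁴ (q(M) = -32 + 4*(((0 - M)*((-3*(-2))*M))*M²) = -32 + 4*(((-M)*(6*M))*M²) = -32 + 4*((-6*M²)*M²) = -32 + 4*(-6*M⁴) = -32 - 24*M⁴)
m(h, S) = S*h
m((-5 - 19)/(-20 + 5), q(5)) + 3767 = (-32 - 24*5⁴)*((-5 - 19)/(-20 + 5)) + 3767 = (-32 - 24*625)*(-24/(-15)) + 3767 = (-32 - 15000)*(-24*(-1/15)) + 3767 = -15032*8/5 + 3767 = -120256/5 + 3767 = -101421/5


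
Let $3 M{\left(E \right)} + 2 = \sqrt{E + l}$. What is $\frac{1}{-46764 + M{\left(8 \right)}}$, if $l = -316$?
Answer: $- \frac{911}{42602612} - \frac{i \sqrt{77}}{3280401124} \approx -2.1384 \cdot 10^{-5} - 2.675 \cdot 10^{-9} i$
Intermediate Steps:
$M{\left(E \right)} = - \frac{2}{3} + \frac{\sqrt{-316 + E}}{3}$ ($M{\left(E \right)} = - \frac{2}{3} + \frac{\sqrt{E - 316}}{3} = - \frac{2}{3} + \frac{\sqrt{-316 + E}}{3}$)
$\frac{1}{-46764 + M{\left(8 \right)}} = \frac{1}{-46764 - \left(\frac{2}{3} - \frac{\sqrt{-316 + 8}}{3}\right)} = \frac{1}{-46764 - \left(\frac{2}{3} - \frac{\sqrt{-308}}{3}\right)} = \frac{1}{-46764 - \left(\frac{2}{3} - \frac{2 i \sqrt{77}}{3}\right)} = \frac{1}{- \frac{140294}{3} + \frac{2 i \sqrt{77}}{3}}$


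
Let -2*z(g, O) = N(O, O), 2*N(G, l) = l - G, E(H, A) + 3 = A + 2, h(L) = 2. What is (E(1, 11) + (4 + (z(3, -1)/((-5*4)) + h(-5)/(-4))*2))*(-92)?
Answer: -1196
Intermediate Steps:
E(H, A) = -1 + A (E(H, A) = -3 + (A + 2) = -3 + (2 + A) = -1 + A)
N(G, l) = l/2 - G/2 (N(G, l) = (l - G)/2 = l/2 - G/2)
z(g, O) = 0 (z(g, O) = -(O/2 - O/2)/2 = -1/2*0 = 0)
(E(1, 11) + (4 + (z(3, -1)/((-5*4)) + h(-5)/(-4))*2))*(-92) = ((-1 + 11) + (4 + (0/((-5*4)) + 2/(-4))*2))*(-92) = (10 + (4 + (0/(-20) + 2*(-1/4))*2))*(-92) = (10 + (4 + (0*(-1/20) - 1/2)*2))*(-92) = (10 + (4 + (0 - 1/2)*2))*(-92) = (10 + (4 - 1/2*2))*(-92) = (10 + (4 - 1))*(-92) = (10 + 3)*(-92) = 13*(-92) = -1196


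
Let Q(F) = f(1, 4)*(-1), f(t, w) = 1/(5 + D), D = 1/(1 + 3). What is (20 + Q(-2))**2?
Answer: 173056/441 ≈ 392.42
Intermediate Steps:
D = 1/4 ≈ 0.25000
f(t, w) = 4/21 (f(t, w) = 1/(5 + 1/4) = 1/(21/4) = 4/21)
Q(F) = -4/21 (Q(F) = (4/21)*(-1) = -4/21)
(20 + Q(-2))**2 = (20 - 4/21)**2 = (416/21)**2 = 173056/441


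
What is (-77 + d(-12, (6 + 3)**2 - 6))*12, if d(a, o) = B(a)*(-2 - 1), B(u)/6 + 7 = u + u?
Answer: 5772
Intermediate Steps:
B(u) = -42 + 12*u (B(u) = -42 + 6*(u + u) = -42 + 6*(2*u) = -42 + 12*u)
d(a, o) = 126 - 36*a (d(a, o) = (-42 + 12*a)*(-2 - 1) = (-42 + 12*a)*(-3) = 126 - 36*a)
(-77 + d(-12, (6 + 3)**2 - 6))*12 = (-77 + (126 - 36*(-12)))*12 = (-77 + (126 + 432))*12 = (-77 + 558)*12 = 481*12 = 5772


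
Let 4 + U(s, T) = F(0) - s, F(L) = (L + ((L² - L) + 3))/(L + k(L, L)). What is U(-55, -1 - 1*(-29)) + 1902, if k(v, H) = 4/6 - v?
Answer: 3915/2 ≈ 1957.5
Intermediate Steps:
k(v, H) = ⅔ - v (k(v, H) = 4*(⅙) - v = ⅔ - v)
F(L) = 9/2 + 3*L²/2 (F(L) = (L + ((L² - L) + 3))/(L + (⅔ - L)) = (L + (3 + L² - L))/(⅔) = (3 + L²)*(3/2) = 9/2 + 3*L²/2)
U(s, T) = ½ - s (U(s, T) = -4 + ((9/2 + (3/2)*0²) - s) = -4 + ((9/2 + (3/2)*0) - s) = -4 + ((9/2 + 0) - s) = -4 + (9/2 - s) = ½ - s)
U(-55, -1 - 1*(-29)) + 1902 = (½ - 1*(-55)) + 1902 = (½ + 55) + 1902 = 111/2 + 1902 = 3915/2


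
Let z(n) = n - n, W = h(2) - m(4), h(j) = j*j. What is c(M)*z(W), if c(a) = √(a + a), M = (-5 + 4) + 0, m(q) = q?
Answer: 0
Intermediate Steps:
h(j) = j²
W = 0 (W = 2² - 1*4 = 4 - 4 = 0)
z(n) = 0
M = -1 (M = -1 + 0 = -1)
c(a) = √2*√a (c(a) = √(2*a) = √2*√a)
c(M)*z(W) = (√2*√(-1))*0 = (√2*I)*0 = (I*√2)*0 = 0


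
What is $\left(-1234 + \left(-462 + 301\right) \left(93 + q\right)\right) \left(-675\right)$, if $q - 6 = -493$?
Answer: $-41985000$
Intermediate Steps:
$q = -487$ ($q = 6 - 493 = -487$)
$\left(-1234 + \left(-462 + 301\right) \left(93 + q\right)\right) \left(-675\right) = \left(-1234 + \left(-462 + 301\right) \left(93 - 487\right)\right) \left(-675\right) = \left(-1234 - -63434\right) \left(-675\right) = \left(-1234 + 63434\right) \left(-675\right) = 62200 \left(-675\right) = -41985000$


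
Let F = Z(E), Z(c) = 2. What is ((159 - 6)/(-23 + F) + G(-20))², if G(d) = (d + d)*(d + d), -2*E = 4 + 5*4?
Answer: 124300201/49 ≈ 2.5367e+6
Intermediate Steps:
E = -12 (E = -(4 + 5*4)/2 = -(4 + 20)/2 = -½*24 = -12)
F = 2
G(d) = 4*d² (G(d) = (2*d)*(2*d) = 4*d²)
((159 - 6)/(-23 + F) + G(-20))² = ((159 - 6)/(-23 + 2) + 4*(-20)²)² = (153/(-21) + 4*400)² = (153*(-1/21) + 1600)² = (-51/7 + 1600)² = (11149/7)² = 124300201/49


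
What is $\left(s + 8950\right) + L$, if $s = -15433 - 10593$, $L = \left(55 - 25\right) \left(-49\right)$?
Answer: $-18546$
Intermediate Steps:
$L = -1470$ ($L = 30 \left(-49\right) = -1470$)
$s = -26026$ ($s = -15433 - 10593 = -26026$)
$\left(s + 8950\right) + L = \left(-26026 + 8950\right) - 1470 = -17076 - 1470 = -18546$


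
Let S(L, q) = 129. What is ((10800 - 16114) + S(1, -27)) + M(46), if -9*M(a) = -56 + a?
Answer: -46655/9 ≈ -5183.9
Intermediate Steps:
M(a) = 56/9 - a/9 (M(a) = -(-56 + a)/9 = 56/9 - a/9)
((10800 - 16114) + S(1, -27)) + M(46) = ((10800 - 16114) + 129) + (56/9 - ⅑*46) = (-5314 + 129) + (56/9 - 46/9) = -5185 + 10/9 = -46655/9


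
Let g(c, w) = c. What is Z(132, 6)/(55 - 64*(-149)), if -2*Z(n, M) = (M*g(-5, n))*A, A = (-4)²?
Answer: 80/3197 ≈ 0.025023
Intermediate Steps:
A = 16
Z(n, M) = 40*M (Z(n, M) = -M*(-5)*16/2 = -(-5*M)*16/2 = -(-40)*M = 40*M)
Z(132, 6)/(55 - 64*(-149)) = (40*6)/(55 - 64*(-149)) = 240/(55 + 9536) = 240/9591 = 240*(1/9591) = 80/3197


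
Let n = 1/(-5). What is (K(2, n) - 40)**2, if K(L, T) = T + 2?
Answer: 36481/25 ≈ 1459.2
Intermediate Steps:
n = -1/5 ≈ -0.20000
K(L, T) = 2 + T
(K(2, n) - 40)**2 = ((2 - 1/5) - 40)**2 = (9/5 - 40)**2 = (-191/5)**2 = 36481/25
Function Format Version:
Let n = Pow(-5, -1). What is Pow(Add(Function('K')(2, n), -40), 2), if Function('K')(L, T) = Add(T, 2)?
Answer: Rational(36481, 25) ≈ 1459.2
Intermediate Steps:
n = Rational(-1, 5) ≈ -0.20000
Function('K')(L, T) = Add(2, T)
Pow(Add(Function('K')(2, n), -40), 2) = Pow(Add(Add(2, Rational(-1, 5)), -40), 2) = Pow(Add(Rational(9, 5), -40), 2) = Pow(Rational(-191, 5), 2) = Rational(36481, 25)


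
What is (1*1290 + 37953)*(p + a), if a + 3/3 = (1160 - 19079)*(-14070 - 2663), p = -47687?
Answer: 11764695819177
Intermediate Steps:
a = 299838626 (a = -1 + (1160 - 19079)*(-14070 - 2663) = -1 - 17919*(-16733) = -1 + 299838627 = 299838626)
(1*1290 + 37953)*(p + a) = (1*1290 + 37953)*(-47687 + 299838626) = (1290 + 37953)*299790939 = 39243*299790939 = 11764695819177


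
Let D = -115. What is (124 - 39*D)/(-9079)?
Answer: -4609/9079 ≈ -0.50766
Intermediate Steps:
(124 - 39*D)/(-9079) = (124 - 39*(-115))/(-9079) = (124 + 4485)*(-1/9079) = 4609*(-1/9079) = -4609/9079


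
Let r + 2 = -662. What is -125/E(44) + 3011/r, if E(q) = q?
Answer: -53871/7304 ≈ -7.3755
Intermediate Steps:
r = -664 (r = -2 - 662 = -664)
-125/E(44) + 3011/r = -125/44 + 3011/(-664) = -125*1/44 + 3011*(-1/664) = -125/44 - 3011/664 = -53871/7304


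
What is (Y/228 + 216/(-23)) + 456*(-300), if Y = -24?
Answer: -59785750/437 ≈ -1.3681e+5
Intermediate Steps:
(Y/228 + 216/(-23)) + 456*(-300) = (-24/228 + 216/(-23)) + 456*(-300) = (-24*1/228 + 216*(-1/23)) - 136800 = (-2/19 - 216/23) - 136800 = -4150/437 - 136800 = -59785750/437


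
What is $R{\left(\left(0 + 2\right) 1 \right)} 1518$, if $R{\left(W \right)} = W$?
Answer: $3036$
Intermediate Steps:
$R{\left(\left(0 + 2\right) 1 \right)} 1518 = \left(0 + 2\right) 1 \cdot 1518 = 2 \cdot 1 \cdot 1518 = 2 \cdot 1518 = 3036$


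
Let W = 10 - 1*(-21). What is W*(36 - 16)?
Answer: 620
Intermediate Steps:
W = 31 (W = 10 + 21 = 31)
W*(36 - 16) = 31*(36 - 16) = 31*20 = 620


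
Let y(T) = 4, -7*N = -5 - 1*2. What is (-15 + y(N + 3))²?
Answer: 121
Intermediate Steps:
N = 1 (N = -(-5 - 1*2)/7 = -(-5 - 2)/7 = -⅐*(-7) = 1)
(-15 + y(N + 3))² = (-15 + 4)² = (-11)² = 121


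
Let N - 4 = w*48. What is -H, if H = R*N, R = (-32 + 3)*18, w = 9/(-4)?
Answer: -54288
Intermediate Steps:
w = -9/4 (w = 9*(-¼) = -9/4 ≈ -2.2500)
R = -522 (R = -29*18 = -522)
N = -104 (N = 4 - 9/4*48 = 4 - 108 = -104)
H = 54288 (H = -522*(-104) = 54288)
-H = -1*54288 = -54288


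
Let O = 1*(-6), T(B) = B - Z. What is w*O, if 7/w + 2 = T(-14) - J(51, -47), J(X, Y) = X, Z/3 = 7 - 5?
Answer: 42/73 ≈ 0.57534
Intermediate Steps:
Z = 6 (Z = 3*(7 - 5) = 3*2 = 6)
T(B) = -6 + B (T(B) = B - 1*6 = B - 6 = -6 + B)
w = -7/73 (w = 7/(-2 + ((-6 - 14) - 1*51)) = 7/(-2 + (-20 - 51)) = 7/(-2 - 71) = 7/(-73) = 7*(-1/73) = -7/73 ≈ -0.095890)
O = -6
w*O = -7/73*(-6) = 42/73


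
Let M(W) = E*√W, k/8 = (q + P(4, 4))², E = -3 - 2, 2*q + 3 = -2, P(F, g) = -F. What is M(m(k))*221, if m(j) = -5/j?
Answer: -85*I*√10/2 ≈ -134.4*I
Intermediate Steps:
q = -5/2 (q = -3/2 + (½)*(-2) = -3/2 - 1 = -5/2 ≈ -2.5000)
E = -5
k = 338 (k = 8*(-5/2 - 1*4)² = 8*(-5/2 - 4)² = 8*(-13/2)² = 8*(169/4) = 338)
M(W) = -5*√W
M(m(k))*221 = -5*I*√10/26*221 = -85*I*√10/2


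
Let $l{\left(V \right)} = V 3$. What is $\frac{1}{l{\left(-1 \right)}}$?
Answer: $- \frac{1}{3} \approx -0.33333$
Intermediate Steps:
$l{\left(V \right)} = 3 V$
$\frac{1}{l{\left(-1 \right)}} = \frac{1}{3 \left(-1\right)} = \frac{1}{-3} = - \frac{1}{3}$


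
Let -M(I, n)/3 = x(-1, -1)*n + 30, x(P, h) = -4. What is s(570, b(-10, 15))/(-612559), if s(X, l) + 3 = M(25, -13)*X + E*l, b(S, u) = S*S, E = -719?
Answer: 212123/612559 ≈ 0.34629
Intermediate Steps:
M(I, n) = -90 + 12*n (M(I, n) = -3*(-4*n + 30) = -3*(30 - 4*n) = -90 + 12*n)
b(S, u) = S²
s(X, l) = -3 - 719*l - 246*X (s(X, l) = -3 + ((-90 + 12*(-13))*X - 719*l) = -3 + ((-90 - 156)*X - 719*l) = -3 + (-246*X - 719*l) = -3 + (-719*l - 246*X) = -3 - 719*l - 246*X)
s(570, b(-10, 15))/(-612559) = (-3 - 719*(-10)² - 246*570)/(-612559) = (-3 - 719*100 - 140220)*(-1/612559) = (-3 - 71900 - 140220)*(-1/612559) = -212123*(-1/612559) = 212123/612559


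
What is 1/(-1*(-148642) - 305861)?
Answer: -1/157219 ≈ -6.3606e-6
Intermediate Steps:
1/(-1*(-148642) - 305861) = 1/(148642 - 305861) = 1/(-157219) = -1/157219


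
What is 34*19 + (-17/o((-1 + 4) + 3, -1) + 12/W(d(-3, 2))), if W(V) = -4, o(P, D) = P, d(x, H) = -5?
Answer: 3841/6 ≈ 640.17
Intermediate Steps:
34*19 + (-17/o((-1 + 4) + 3, -1) + 12/W(d(-3, 2))) = 34*19 + (-17/((-1 + 4) + 3) + 12/(-4)) = 646 + (-17/(3 + 3) + 12*(-¼)) = 646 + (-17/6 - 3) = 646 - 35/6 = 3841/6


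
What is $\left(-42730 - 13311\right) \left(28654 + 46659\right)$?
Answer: $-4220615833$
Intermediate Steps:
$\left(-42730 - 13311\right) \left(28654 + 46659\right) = \left(-56041\right) 75313 = -4220615833$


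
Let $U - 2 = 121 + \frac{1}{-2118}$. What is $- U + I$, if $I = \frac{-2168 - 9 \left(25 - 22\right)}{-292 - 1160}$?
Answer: $- \frac{20756437}{170852} \approx -121.49$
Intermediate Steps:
$U = \frac{260513}{2118}$ ($U = 2 + \left(121 + \frac{1}{-2118}\right) = 2 + \left(121 - \frac{1}{2118}\right) = 2 + \frac{256277}{2118} = \frac{260513}{2118} \approx 123.0$)
$I = \frac{2195}{1452}$ ($I = \frac{-2168 - 27}{-1452} = \left(-2168 - 27\right) \left(- \frac{1}{1452}\right) = \left(-2195\right) \left(- \frac{1}{1452}\right) = \frac{2195}{1452} \approx 1.5117$)
$- U + I = \left(-1\right) \frac{260513}{2118} + \frac{2195}{1452} = - \frac{260513}{2118} + \frac{2195}{1452} = - \frac{20756437}{170852}$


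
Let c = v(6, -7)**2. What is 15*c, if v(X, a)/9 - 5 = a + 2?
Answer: 0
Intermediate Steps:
v(X, a) = 63 + 9*a (v(X, a) = 45 + 9*(a + 2) = 45 + 9*(2 + a) = 45 + (18 + 9*a) = 63 + 9*a)
c = 0 (c = (63 + 9*(-7))**2 = (63 - 63)**2 = 0**2 = 0)
15*c = 15*0 = 0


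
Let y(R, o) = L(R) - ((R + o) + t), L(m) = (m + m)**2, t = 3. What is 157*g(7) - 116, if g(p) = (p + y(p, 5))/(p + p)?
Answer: 13946/7 ≈ 1992.3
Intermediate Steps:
L(m) = 4*m**2 (L(m) = (2*m)**2 = 4*m**2)
y(R, o) = -3 - R - o + 4*R**2 (y(R, o) = 4*R**2 - ((R + o) + 3) = 4*R**2 - (3 + R + o) = 4*R**2 + (-3 - R - o) = -3 - R - o + 4*R**2)
g(p) = (-8 + 4*p**2)/(2*p) (g(p) = (p + (-3 - p - 1*5 + 4*p**2))/(p + p) = (p + (-3 - p - 5 + 4*p**2))/((2*p)) = (p + (-8 - p + 4*p**2))*(1/(2*p)) = (-8 + 4*p**2)*(1/(2*p)) = (-8 + 4*p**2)/(2*p))
157*g(7) - 116 = 157*(-4/7 + 2*7) - 116 = 157*(-4*1/7 + 14) - 116 = 157*(-4/7 + 14) - 116 = 157*(94/7) - 116 = 14758/7 - 116 = 13946/7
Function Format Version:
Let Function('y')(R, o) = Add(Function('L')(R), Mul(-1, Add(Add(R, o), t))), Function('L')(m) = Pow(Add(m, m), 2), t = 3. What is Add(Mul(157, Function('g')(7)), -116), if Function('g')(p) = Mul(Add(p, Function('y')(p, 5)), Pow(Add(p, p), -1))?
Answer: Rational(13946, 7) ≈ 1992.3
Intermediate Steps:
Function('L')(m) = Mul(4, Pow(m, 2)) (Function('L')(m) = Pow(Mul(2, m), 2) = Mul(4, Pow(m, 2)))
Function('y')(R, o) = Add(-3, Mul(-1, R), Mul(-1, o), Mul(4, Pow(R, 2))) (Function('y')(R, o) = Add(Mul(4, Pow(R, 2)), Mul(-1, Add(Add(R, o), 3))) = Add(Mul(4, Pow(R, 2)), Mul(-1, Add(3, R, o))) = Add(Mul(4, Pow(R, 2)), Add(-3, Mul(-1, R), Mul(-1, o))) = Add(-3, Mul(-1, R), Mul(-1, o), Mul(4, Pow(R, 2))))
Function('g')(p) = Mul(Rational(1, 2), Pow(p, -1), Add(-8, Mul(4, Pow(p, 2)))) (Function('g')(p) = Mul(Add(p, Add(-3, Mul(-1, p), Mul(-1, 5), Mul(4, Pow(p, 2)))), Pow(Add(p, p), -1)) = Mul(Add(p, Add(-3, Mul(-1, p), -5, Mul(4, Pow(p, 2)))), Pow(Mul(2, p), -1)) = Mul(Add(p, Add(-8, Mul(-1, p), Mul(4, Pow(p, 2)))), Mul(Rational(1, 2), Pow(p, -1))) = Mul(Add(-8, Mul(4, Pow(p, 2))), Mul(Rational(1, 2), Pow(p, -1))) = Mul(Rational(1, 2), Pow(p, -1), Add(-8, Mul(4, Pow(p, 2)))))
Add(Mul(157, Function('g')(7)), -116) = Add(Mul(157, Add(Mul(-4, Pow(7, -1)), Mul(2, 7))), -116) = Add(Mul(157, Add(Mul(-4, Rational(1, 7)), 14)), -116) = Add(Mul(157, Add(Rational(-4, 7), 14)), -116) = Add(Mul(157, Rational(94, 7)), -116) = Add(Rational(14758, 7), -116) = Rational(13946, 7)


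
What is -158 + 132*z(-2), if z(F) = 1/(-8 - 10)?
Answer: -496/3 ≈ -165.33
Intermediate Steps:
z(F) = -1/18 (z(F) = 1/(-18) = -1/18)
-158 + 132*z(-2) = -158 + 132*(-1/18) = -158 - 22/3 = -496/3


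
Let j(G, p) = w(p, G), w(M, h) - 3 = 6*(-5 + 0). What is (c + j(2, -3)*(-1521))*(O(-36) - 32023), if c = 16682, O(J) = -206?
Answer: -1861192521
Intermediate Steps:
w(M, h) = -27 (w(M, h) = 3 + 6*(-5 + 0) = 3 + 6*(-5) = 3 - 30 = -27)
j(G, p) = -27
(c + j(2, -3)*(-1521))*(O(-36) - 32023) = (16682 - 27*(-1521))*(-206 - 32023) = (16682 + 41067)*(-32229) = 57749*(-32229) = -1861192521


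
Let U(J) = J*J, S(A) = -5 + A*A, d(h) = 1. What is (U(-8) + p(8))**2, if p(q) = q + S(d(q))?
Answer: 4624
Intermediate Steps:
S(A) = -5 + A**2
p(q) = -4 + q (p(q) = q + (-5 + 1**2) = q + (-5 + 1) = q - 4 = -4 + q)
U(J) = J**2
(U(-8) + p(8))**2 = ((-8)**2 + (-4 + 8))**2 = (64 + 4)**2 = 68**2 = 4624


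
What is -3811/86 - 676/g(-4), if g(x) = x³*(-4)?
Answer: -129219/2752 ≈ -46.955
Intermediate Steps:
g(x) = -4*x³
-3811/86 - 676/g(-4) = -3811/86 - 676/((-4*(-4)³)) = -3811*1/86 - 676/((-4*(-64))) = -3811/86 - 676/256 = -3811/86 - 676*1/256 = -3811/86 - 169/64 = -129219/2752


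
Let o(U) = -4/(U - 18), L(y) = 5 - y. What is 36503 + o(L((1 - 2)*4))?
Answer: 328531/9 ≈ 36503.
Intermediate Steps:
o(U) = -4/(-18 + U)
36503 + o(L((1 - 2)*4)) = 36503 - 4/(-18 + (5 - (1 - 2)*4)) = 36503 - 4/(-18 + (5 - (-1)*4)) = 36503 - 4/(-18 + (5 - 1*(-4))) = 36503 - 4/(-18 + (5 + 4)) = 36503 - 4/(-18 + 9) = 36503 - 4/(-9) = 36503 - 4*(-⅑) = 36503 + 4/9 = 328531/9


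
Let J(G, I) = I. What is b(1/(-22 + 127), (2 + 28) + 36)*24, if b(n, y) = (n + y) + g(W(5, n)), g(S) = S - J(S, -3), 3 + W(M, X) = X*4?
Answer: 11096/7 ≈ 1585.1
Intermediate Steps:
W(M, X) = -3 + 4*X (W(M, X) = -3 + X*4 = -3 + 4*X)
g(S) = 3 + S (g(S) = S - 1*(-3) = S + 3 = 3 + S)
b(n, y) = y + 5*n (b(n, y) = (n + y) + (3 + (-3 + 4*n)) = (n + y) + 4*n = y + 5*n)
b(1/(-22 + 127), (2 + 28) + 36)*24 = (((2 + 28) + 36) + 5/(-22 + 127))*24 = ((30 + 36) + 5/105)*24 = (66 + 5*(1/105))*24 = (66 + 1/21)*24 = (1387/21)*24 = 11096/7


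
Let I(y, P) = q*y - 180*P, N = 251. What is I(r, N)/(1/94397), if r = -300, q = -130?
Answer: -583373460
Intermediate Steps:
I(y, P) = -180*P - 130*y (I(y, P) = -130*y - 180*P = -180*P - 130*y)
I(r, N)/(1/94397) = (-180*251 - 130*(-300))/(1/94397) = (-45180 + 39000)/(1/94397) = -6180*94397 = -583373460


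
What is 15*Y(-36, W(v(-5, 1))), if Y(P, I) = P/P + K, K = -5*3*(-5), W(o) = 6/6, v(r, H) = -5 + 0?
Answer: 1140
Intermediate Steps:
v(r, H) = -5
W(o) = 1 (W(o) = 6*(⅙) = 1)
K = 75 (K = -15*(-5) = 75)
Y(P, I) = 76 (Y(P, I) = P/P + 75 = 1 + 75 = 76)
15*Y(-36, W(v(-5, 1))) = 15*76 = 1140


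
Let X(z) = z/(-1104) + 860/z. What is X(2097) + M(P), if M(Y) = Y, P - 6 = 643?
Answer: 499681381/771696 ≈ 647.51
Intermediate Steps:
P = 649 (P = 6 + 643 = 649)
X(z) = 860/z - z/1104 (X(z) = z*(-1/1104) + 860/z = -z/1104 + 860/z = 860/z - z/1104)
X(2097) + M(P) = (860/2097 - 1/1104*2097) + 649 = (860*(1/2097) - 699/368) + 649 = (860/2097 - 699/368) + 649 = -1149323/771696 + 649 = 499681381/771696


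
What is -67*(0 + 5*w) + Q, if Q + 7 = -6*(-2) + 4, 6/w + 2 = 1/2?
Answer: 1349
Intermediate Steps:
w = -4 (w = 6/(-2 + 1/2) = 6/(-2 + ½) = 6/(-3/2) = 6*(-⅔) = -4)
Q = 9 (Q = -7 + (-6*(-2) + 4) = -7 + (12 + 4) = -7 + 16 = 9)
-67*(0 + 5*w) + Q = -67*(0 + 5*(-4)) + 9 = -67*(0 - 20) + 9 = -67*(-20) + 9 = 1340 + 9 = 1349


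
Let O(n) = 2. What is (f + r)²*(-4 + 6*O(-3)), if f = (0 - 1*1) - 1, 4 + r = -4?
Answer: 800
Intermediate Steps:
r = -8 (r = -4 - 4 = -8)
f = -2 (f = (0 - 1) - 1 = -1 - 1 = -2)
(f + r)²*(-4 + 6*O(-3)) = (-2 - 8)²*(-4 + 6*2) = (-10)²*(-4 + 12) = 100*8 = 800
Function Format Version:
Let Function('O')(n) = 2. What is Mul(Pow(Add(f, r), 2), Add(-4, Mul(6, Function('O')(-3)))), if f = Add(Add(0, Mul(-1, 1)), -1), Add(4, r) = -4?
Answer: 800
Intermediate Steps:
r = -8 (r = Add(-4, -4) = -8)
f = -2 (f = Add(Add(0, -1), -1) = Add(-1, -1) = -2)
Mul(Pow(Add(f, r), 2), Add(-4, Mul(6, Function('O')(-3)))) = Mul(Pow(Add(-2, -8), 2), Add(-4, Mul(6, 2))) = Mul(Pow(-10, 2), Add(-4, 12)) = Mul(100, 8) = 800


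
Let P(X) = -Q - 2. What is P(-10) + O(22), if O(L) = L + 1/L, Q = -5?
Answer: 551/22 ≈ 25.045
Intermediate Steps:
P(X) = 3 (P(X) = -1*(-5) - 2 = 5 - 2 = 3)
P(-10) + O(22) = 3 + (22 + 1/22) = 3 + 485/22 = 551/22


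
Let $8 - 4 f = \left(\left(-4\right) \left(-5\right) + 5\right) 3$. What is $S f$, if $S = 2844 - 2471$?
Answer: $- \frac{24991}{4} \approx -6247.8$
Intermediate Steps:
$S = 373$
$f = - \frac{67}{4}$ ($f = 2 - \frac{\left(\left(-4\right) \left(-5\right) + 5\right) 3}{4} = 2 - \frac{\left(20 + 5\right) 3}{4} = 2 - \frac{25 \cdot 3}{4} = 2 - \frac{75}{4} = - \frac{67}{4} \approx -16.75$)
$S f = 373 \left(- \frac{67}{4}\right) = - \frac{24991}{4}$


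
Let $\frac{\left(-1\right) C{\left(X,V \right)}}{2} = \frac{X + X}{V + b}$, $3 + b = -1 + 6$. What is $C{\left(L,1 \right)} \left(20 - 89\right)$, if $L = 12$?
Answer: $1104$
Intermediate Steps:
$b = 2$ ($b = -3 + \left(-1 + 6\right) = -3 + 5 = 2$)
$C{\left(X,V \right)} = - \frac{4 X}{2 + V}$ ($C{\left(X,V \right)} = - 2 \frac{X + X}{V + 2} = - 2 \frac{2 X}{2 + V} = - \frac{4 X}{2 + V}$)
$C{\left(L,1 \right)} \left(20 - 89\right) = \left(-4\right) 12 \frac{1}{2 + 1} \left(20 - 89\right) = \left(-4\right) 12 \cdot \frac{1}{3} \left(-69\right) = \left(-16\right) \left(-69\right) = 1104$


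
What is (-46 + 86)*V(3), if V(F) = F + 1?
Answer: 160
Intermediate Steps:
V(F) = 1 + F
(-46 + 86)*V(3) = (-46 + 86)*(1 + 3) = 40*4 = 160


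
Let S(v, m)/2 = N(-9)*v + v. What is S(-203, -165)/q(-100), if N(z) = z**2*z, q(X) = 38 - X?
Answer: 147784/69 ≈ 2141.8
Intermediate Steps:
N(z) = z**3
S(v, m) = -1456*v (S(v, m) = 2*((-9)**3*v + v) = 2*(-729*v + v) = 2*(-728*v) = -1456*v)
S(-203, -165)/q(-100) = (-1456*(-203))/(38 - 1*(-100)) = 295568/(38 + 100) = 295568/138 = 295568*(1/138) = 147784/69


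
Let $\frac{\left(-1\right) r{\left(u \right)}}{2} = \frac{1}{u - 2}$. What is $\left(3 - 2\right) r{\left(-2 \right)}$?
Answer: $\frac{1}{2} \approx 0.5$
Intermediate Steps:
$r{\left(u \right)} = - \frac{2}{-2 + u}$ ($r{\left(u \right)} = - \frac{2}{u - 2} = - \frac{2}{-2 + u}$)
$\left(3 - 2\right) r{\left(-2 \right)} = \left(3 - 2\right) \left(- \frac{2}{-2 - 2}\right) = 1 \left(- \frac{2}{-4}\right) = 1 \left(\left(-2\right) \left(- \frac{1}{4}\right)\right) = 1 \cdot \frac{1}{2} = \frac{1}{2}$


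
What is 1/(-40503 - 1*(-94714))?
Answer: 1/54211 ≈ 1.8446e-5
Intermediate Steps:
1/(-40503 - 1*(-94714)) = 1/(-40503 + 94714) = 1/54211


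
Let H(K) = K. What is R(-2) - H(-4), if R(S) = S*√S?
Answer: 4 - 2*I*√2 ≈ 4.0 - 2.8284*I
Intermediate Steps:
R(S) = S^(3/2)
R(-2) - H(-4) = (-2)^(3/2) - 1*(-4) = -2*I*√2 + 4 = 4 - 2*I*√2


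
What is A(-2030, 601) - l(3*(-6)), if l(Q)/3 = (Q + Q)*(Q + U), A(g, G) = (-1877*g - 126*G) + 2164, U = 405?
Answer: 3778544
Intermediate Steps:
A(g, G) = 2164 - 1877*g - 126*G
l(Q) = 6*Q*(405 + Q) (l(Q) = 3*((Q + Q)*(Q + 405)) = 3*((2*Q)*(405 + Q)) = 3*(2*Q*(405 + Q)) = 6*Q*(405 + Q))
A(-2030, 601) - l(3*(-6)) = (2164 - 1877*(-2030) - 126*601) - 6*3*(-6)*(405 + 3*(-6)) = (2164 + 3810310 - 75726) - 6*(-18)*(405 - 18) = 3736748 - 6*(-18)*387 = 3736748 - 1*(-41796) = 3736748 + 41796 = 3778544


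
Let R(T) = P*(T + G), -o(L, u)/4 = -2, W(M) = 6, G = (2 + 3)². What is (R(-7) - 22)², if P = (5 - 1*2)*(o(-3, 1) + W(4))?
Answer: 538756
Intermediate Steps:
G = 25 (G = 5² = 25)
o(L, u) = 8 (o(L, u) = -4*(-2) = 8)
P = 42 (P = (5 - 1*2)*(8 + 6) = (5 - 2)*14 = 3*14 = 42)
R(T) = 1050 + 42*T (R(T) = 42*(T + 25) = 42*(25 + T) = 1050 + 42*T)
(R(-7) - 22)² = ((1050 + 42*(-7)) - 22)² = ((1050 - 294) - 22)² = (756 - 22)² = 734² = 538756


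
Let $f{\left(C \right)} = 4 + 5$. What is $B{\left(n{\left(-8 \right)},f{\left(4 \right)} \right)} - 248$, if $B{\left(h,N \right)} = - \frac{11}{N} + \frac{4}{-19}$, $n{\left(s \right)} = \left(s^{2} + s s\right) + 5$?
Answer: $- \frac{42653}{171} \approx -249.43$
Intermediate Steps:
$n{\left(s \right)} = 5 + 2 s^{2}$ ($n{\left(s \right)} = \left(s^{2} + s^{2}\right) + 5 = 2 s^{2} + 5 = 5 + 2 s^{2}$)
$f{\left(C \right)} = 9$
$B{\left(h,N \right)} = - \frac{4}{19} - \frac{11}{N}$ ($B{\left(h,N \right)} = - \frac{11}{N} + 4 \left(- \frac{1}{19}\right) = - \frac{11}{N} - \frac{4}{19} = - \frac{4}{19} - \frac{11}{N}$)
$B{\left(n{\left(-8 \right)},f{\left(4 \right)} \right)} - 248 = \left(- \frac{4}{19} - \frac{11}{9}\right) - 248 = - \frac{245}{171} - 248 = - \frac{42653}{171}$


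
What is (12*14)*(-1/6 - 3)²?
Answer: 5054/3 ≈ 1684.7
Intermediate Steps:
(12*14)*(-1/6 - 3)² = 168*(-1*⅙ - 3)² = 168*(-⅙ - 3)² = 168*(-19/6)² = 168*(361/36) = 5054/3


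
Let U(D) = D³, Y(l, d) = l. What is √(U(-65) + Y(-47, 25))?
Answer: 4*I*√17167 ≈ 524.09*I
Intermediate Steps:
√(U(-65) + Y(-47, 25)) = √((-65)³ - 47) = √(-274625 - 47) = √(-274672) = 4*I*√17167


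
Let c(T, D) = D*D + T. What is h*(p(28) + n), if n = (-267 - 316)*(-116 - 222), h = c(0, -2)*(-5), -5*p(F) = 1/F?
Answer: -27587559/7 ≈ -3.9411e+6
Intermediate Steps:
p(F) = -1/(5*F)
c(T, D) = T + D² (c(T, D) = D² + T = T + D²)
h = -20 (h = (0 + (-2)²)*(-5) = (0 + 4)*(-5) = 4*(-5) = -20)
n = 197054 (n = -583*(-338) = 197054)
h*(p(28) + n) = -20*(-⅕/28 + 197054) = -20*(-⅕*1/28 + 197054) = -20*(-1/140 + 197054) = -20*27587559/140 = -27587559/7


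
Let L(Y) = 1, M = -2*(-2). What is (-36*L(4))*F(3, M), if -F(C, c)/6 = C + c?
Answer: 1512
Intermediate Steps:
M = 4
F(C, c) = -6*C - 6*c (F(C, c) = -6*(C + c) = -6*C - 6*c)
(-36*L(4))*F(3, M) = (-36*1)*(-6*3 - 6*4) = -36*(-18 - 24) = -36*(-42) = 1512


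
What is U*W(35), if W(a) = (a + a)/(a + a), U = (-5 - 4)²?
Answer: 81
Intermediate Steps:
U = 81 (U = (-9)² = 81)
W(a) = 1 (W(a) = (2*a)/((2*a)) = (2*a)*(1/(2*a)) = 1)
U*W(35) = 81*1 = 81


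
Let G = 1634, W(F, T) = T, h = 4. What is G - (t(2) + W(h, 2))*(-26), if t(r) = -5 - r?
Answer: 1504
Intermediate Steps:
G - (t(2) + W(h, 2))*(-26) = 1634 - ((-5 - 1*2) + 2)*(-26) = 1634 - ((-5 - 2) + 2)*(-26) = 1634 - (-7 + 2)*(-26) = 1634 - (-5)*(-26) = 1634 - 1*130 = 1634 - 130 = 1504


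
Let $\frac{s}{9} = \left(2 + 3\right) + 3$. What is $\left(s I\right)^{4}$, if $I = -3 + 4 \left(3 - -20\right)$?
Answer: $1686125949751296$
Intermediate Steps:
$s = 72$ ($s = 9 \left(\left(2 + 3\right) + 3\right) = 9 \left(5 + 3\right) = 9 \cdot 8 = 72$)
$I = 89$ ($I = -3 + 4 \left(3 + 20\right) = -3 + 4 \cdot 23 = -3 + 92 = 89$)
$\left(s I\right)^{4} = \left(72 \cdot 89\right)^{4} = 6408^{4} = 1686125949751296$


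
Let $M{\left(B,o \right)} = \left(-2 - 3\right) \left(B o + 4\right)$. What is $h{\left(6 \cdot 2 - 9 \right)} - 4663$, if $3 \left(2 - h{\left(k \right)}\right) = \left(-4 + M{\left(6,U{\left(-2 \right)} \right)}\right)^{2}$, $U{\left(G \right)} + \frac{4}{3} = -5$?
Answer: $- \frac{41539}{3} \approx -13846.0$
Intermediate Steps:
$U{\left(G \right)} = - \frac{19}{3}$ ($U{\left(G \right)} = - \frac{4}{3} - 5 = - \frac{19}{3}$)
$M{\left(B,o \right)} = -20 - 5 B o$ ($M{\left(B,o \right)} = - 5 \left(4 + B o\right) = -20 - 5 B o$)
$h{\left(k \right)} = - \frac{27550}{3}$ ($h{\left(k \right)} = 2 - \frac{\left(-4 - \left(20 + 30 \left(- \frac{19}{3}\right)\right)\right)^{2}}{3} = 2 - \frac{\left(-4 + \left(-20 + 190\right)\right)^{2}}{3} = 2 - \frac{\left(-4 + 170\right)^{2}}{3} = 2 - \frac{166^{2}}{3} = 2 - \frac{27556}{3} = - \frac{27550}{3}$)
$h{\left(6 \cdot 2 - 9 \right)} - 4663 = - \frac{27550}{3} - 4663 = - \frac{41539}{3}$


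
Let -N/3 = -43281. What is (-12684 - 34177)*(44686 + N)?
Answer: -8178603469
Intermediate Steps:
N = 129843 (N = -3*(-43281) = 129843)
(-12684 - 34177)*(44686 + N) = (-12684 - 34177)*(44686 + 129843) = -46861*174529 = -8178603469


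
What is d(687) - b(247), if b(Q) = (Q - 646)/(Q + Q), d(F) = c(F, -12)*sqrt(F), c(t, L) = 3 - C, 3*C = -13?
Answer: 21/26 + 22*sqrt(687)/3 ≈ 193.02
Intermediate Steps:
C = -13/3 (C = (1/3)*(-13) = -13/3 ≈ -4.3333)
c(t, L) = 22/3 (c(t, L) = 3 - 1*(-13/3) = 3 + 13/3 = 22/3)
d(F) = 22*sqrt(F)/3
b(Q) = (-646 + Q)/(2*Q) (b(Q) = (-646 + Q)/((2*Q)) = (-646 + Q)*(1/(2*Q)) = (-646 + Q)/(2*Q))
d(687) - b(247) = 22*sqrt(687)/3 - (-646 + 247)/(2*247) = 22*sqrt(687)/3 - (-399)/(2*247) = 22*sqrt(687)/3 - 1*(-21/26) = 22*sqrt(687)/3 + 21/26 = 21/26 + 22*sqrt(687)/3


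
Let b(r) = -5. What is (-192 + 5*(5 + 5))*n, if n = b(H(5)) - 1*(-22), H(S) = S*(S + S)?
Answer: -2414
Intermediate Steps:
H(S) = 2*S² (H(S) = S*(2*S) = 2*S²)
n = 17 (n = -5 - 1*(-22) = -5 + 22 = 17)
(-192 + 5*(5 + 5))*n = (-192 + 5*(5 + 5))*17 = (-192 + 5*10)*17 = (-192 + 50)*17 = -142*17 = -2414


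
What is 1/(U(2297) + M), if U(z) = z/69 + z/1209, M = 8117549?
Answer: 9269/75241887855 ≈ 1.2319e-7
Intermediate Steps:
U(z) = 142*z/9269 (U(z) = z*(1/69) + z*(1/1209) = z/69 + z/1209 = 142*z/9269)
1/(U(2297) + M) = 1/((142/9269)*2297 + 8117549) = 1/(326174/9269 + 8117549) = 1/(75241887855/9269) = 9269/75241887855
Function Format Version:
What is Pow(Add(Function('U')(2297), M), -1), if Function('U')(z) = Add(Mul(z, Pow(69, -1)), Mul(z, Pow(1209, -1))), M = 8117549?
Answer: Rational(9269, 75241887855) ≈ 1.2319e-7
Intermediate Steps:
Function('U')(z) = Mul(Rational(142, 9269), z) (Function('U')(z) = Add(Mul(z, Rational(1, 69)), Mul(z, Rational(1, 1209))) = Add(Mul(Rational(1, 69), z), Mul(Rational(1, 1209), z)) = Mul(Rational(142, 9269), z))
Pow(Add(Function('U')(2297), M), -1) = Pow(Add(Mul(Rational(142, 9269), 2297), 8117549), -1) = Pow(Add(Rational(326174, 9269), 8117549), -1) = Pow(Rational(75241887855, 9269), -1) = Rational(9269, 75241887855)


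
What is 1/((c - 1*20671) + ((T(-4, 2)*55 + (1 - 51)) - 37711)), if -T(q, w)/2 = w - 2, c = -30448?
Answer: -1/88880 ≈ -1.1251e-5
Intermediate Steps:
T(q, w) = 4 - 2*w (T(q, w) = -2*(w - 2) = -2*(-2 + w) = 4 - 2*w)
1/((c - 1*20671) + ((T(-4, 2)*55 + (1 - 51)) - 37711)) = 1/((-30448 - 1*20671) + (((4 - 2*2)*55 + (1 - 51)) - 37711)) = 1/((-30448 - 20671) + (((4 - 4)*55 - 50) - 37711)) = 1/(-51119 + ((0*55 - 50) - 37711)) = 1/(-51119 + ((0 - 50) - 37711)) = 1/(-51119 + (-50 - 37711)) = 1/(-51119 - 37761) = 1/(-88880) = -1/88880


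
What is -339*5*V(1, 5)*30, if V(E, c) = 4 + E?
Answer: -254250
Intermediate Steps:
-339*5*V(1, 5)*30 = -339*5*(4 + 1)*30 = -339*5*5*30 = -8475*30 = -339*750 = -254250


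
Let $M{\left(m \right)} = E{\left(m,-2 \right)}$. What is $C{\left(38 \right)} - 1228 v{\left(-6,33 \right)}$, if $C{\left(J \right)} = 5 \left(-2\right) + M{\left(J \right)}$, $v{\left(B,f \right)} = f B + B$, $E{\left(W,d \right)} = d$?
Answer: $250500$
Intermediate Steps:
$M{\left(m \right)} = -2$
$v{\left(B,f \right)} = B + B f$ ($v{\left(B,f \right)} = B f + B = B + B f$)
$C{\left(J \right)} = -12$ ($C{\left(J \right)} = 5 \left(-2\right) - 2 = -10 - 2 = -12$)
$C{\left(38 \right)} - 1228 v{\left(-6,33 \right)} = -12 - 1228 \left(- 6 \left(1 + 33\right)\right) = -12 - 1228 \left(\left(-6\right) 34\right) = -12 - -250512 = -12 + 250512 = 250500$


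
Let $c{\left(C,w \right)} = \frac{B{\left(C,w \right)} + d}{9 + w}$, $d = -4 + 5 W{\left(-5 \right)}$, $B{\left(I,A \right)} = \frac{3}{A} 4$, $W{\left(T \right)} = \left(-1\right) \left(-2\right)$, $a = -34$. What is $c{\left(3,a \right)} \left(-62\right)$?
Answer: $\frac{5952}{425} \approx 14.005$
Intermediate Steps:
$W{\left(T \right)} = 2$
$B{\left(I,A \right)} = \frac{12}{A}$
$d = 6$ ($d = -4 + 5 \cdot 2 = -4 + 10 = 6$)
$c{\left(C,w \right)} = \frac{6 + \frac{12}{w}}{9 + w}$ ($c{\left(C,w \right)} = \frac{\frac{12}{w} + 6}{9 + w} = \frac{6 + \frac{12}{w}}{9 + w}$)
$c{\left(3,a \right)} \left(-62\right) = \frac{6 \left(2 - 34\right)}{\left(-34\right) \left(9 - 34\right)} \left(-62\right) = 6 \left(- \frac{1}{34}\right) \frac{1}{-25} \left(-32\right) \left(-62\right) = 6 \left(- \frac{1}{34}\right) \left(- \frac{1}{25}\right) \left(-32\right) \left(-62\right) = \left(- \frac{96}{425}\right) \left(-62\right) = \frac{5952}{425}$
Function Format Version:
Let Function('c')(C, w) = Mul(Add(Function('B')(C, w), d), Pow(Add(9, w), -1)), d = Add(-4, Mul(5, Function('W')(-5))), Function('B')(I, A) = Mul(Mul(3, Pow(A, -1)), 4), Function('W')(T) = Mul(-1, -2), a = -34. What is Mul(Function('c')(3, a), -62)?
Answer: Rational(5952, 425) ≈ 14.005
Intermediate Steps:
Function('W')(T) = 2
Function('B')(I, A) = Mul(12, Pow(A, -1))
d = 6 (d = Add(-4, Mul(5, 2)) = Add(-4, 10) = 6)
Function('c')(C, w) = Mul(Pow(Add(9, w), -1), Add(6, Mul(12, Pow(w, -1)))) (Function('c')(C, w) = Mul(Add(Mul(12, Pow(w, -1)), 6), Pow(Add(9, w), -1)) = Mul(Add(6, Mul(12, Pow(w, -1))), Pow(Add(9, w), -1)) = Mul(Pow(Add(9, w), -1), Add(6, Mul(12, Pow(w, -1)))))
Mul(Function('c')(3, a), -62) = Mul(Mul(6, Pow(-34, -1), Pow(Add(9, -34), -1), Add(2, -34)), -62) = Mul(Mul(6, Rational(-1, 34), Pow(-25, -1), -32), -62) = Mul(Mul(6, Rational(-1, 34), Rational(-1, 25), -32), -62) = Mul(Rational(-96, 425), -62) = Rational(5952, 425)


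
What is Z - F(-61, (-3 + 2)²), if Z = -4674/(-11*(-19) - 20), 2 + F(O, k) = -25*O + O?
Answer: -93664/63 ≈ -1486.7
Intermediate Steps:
F(O, k) = -2 - 24*O (F(O, k) = -2 + (-25*O + O) = -2 - 24*O)
Z = -1558/63 (Z = -4674/(209 - 20) = -4674/189 = -4674*1/189 = -1558/63 ≈ -24.730)
Z - F(-61, (-3 + 2)²) = -1558/63 - (-2 - 24*(-61)) = -1558/63 - (-2 + 1464) = -1558/63 - 1*1462 = -1558/63 - 1462 = -93664/63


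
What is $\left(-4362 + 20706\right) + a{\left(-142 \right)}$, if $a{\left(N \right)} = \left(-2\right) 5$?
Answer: $16334$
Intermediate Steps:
$a{\left(N \right)} = -10$
$\left(-4362 + 20706\right) + a{\left(-142 \right)} = \left(-4362 + 20706\right) - 10 = 16344 - 10 = 16334$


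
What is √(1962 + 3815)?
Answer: √5777 ≈ 76.007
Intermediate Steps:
√(1962 + 3815) = √5777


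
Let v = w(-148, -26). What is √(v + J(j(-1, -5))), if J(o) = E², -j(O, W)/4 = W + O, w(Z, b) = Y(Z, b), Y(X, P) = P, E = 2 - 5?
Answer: I*√17 ≈ 4.1231*I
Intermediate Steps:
E = -3
w(Z, b) = b
v = -26
j(O, W) = -4*O - 4*W (j(O, W) = -4*(W + O) = -4*(O + W) = -4*O - 4*W)
J(o) = 9 (J(o) = (-3)² = 9)
√(v + J(j(-1, -5))) = √(-26 + 9) = √(-17) = I*√17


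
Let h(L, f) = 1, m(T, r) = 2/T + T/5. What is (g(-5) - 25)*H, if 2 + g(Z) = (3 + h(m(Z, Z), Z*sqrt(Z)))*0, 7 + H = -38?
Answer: 1215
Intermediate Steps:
H = -45 (H = -7 - 38 = -45)
m(T, r) = 2/T + T/5 (m(T, r) = 2/T + T*(1/5) = 2/T + T/5)
g(Z) = -2 (g(Z) = -2 + (3 + 1)*0 = -2 + 4*0 = -2 + 0 = -2)
(g(-5) - 25)*H = (-2 - 25)*(-45) = -27*(-45) = 1215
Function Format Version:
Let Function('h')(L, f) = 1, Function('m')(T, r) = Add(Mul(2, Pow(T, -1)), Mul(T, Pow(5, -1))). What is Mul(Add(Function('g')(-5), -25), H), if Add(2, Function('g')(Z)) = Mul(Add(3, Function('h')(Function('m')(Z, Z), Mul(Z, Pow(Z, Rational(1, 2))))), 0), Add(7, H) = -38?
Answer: 1215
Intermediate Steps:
H = -45 (H = Add(-7, -38) = -45)
Function('m')(T, r) = Add(Mul(2, Pow(T, -1)), Mul(Rational(1, 5), T)) (Function('m')(T, r) = Add(Mul(2, Pow(T, -1)), Mul(T, Rational(1, 5))) = Add(Mul(2, Pow(T, -1)), Mul(Rational(1, 5), T)))
Function('g')(Z) = -2 (Function('g')(Z) = Add(-2, Mul(Add(3, 1), 0)) = Add(-2, Mul(4, 0)) = Add(-2, 0) = -2)
Mul(Add(Function('g')(-5), -25), H) = Mul(Add(-2, -25), -45) = Mul(-27, -45) = 1215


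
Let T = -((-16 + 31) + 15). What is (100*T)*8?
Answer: -24000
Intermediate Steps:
T = -30 (T = -(15 + 15) = -1*30 = -30)
(100*T)*8 = (100*(-30))*8 = -3000*8 = -24000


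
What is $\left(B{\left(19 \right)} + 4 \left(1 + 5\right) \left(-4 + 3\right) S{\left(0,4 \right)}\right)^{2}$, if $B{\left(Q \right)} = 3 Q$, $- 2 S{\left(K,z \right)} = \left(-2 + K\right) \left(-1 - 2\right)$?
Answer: $16641$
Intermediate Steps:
$S{\left(K,z \right)} = -3 + \frac{3 K}{2}$ ($S{\left(K,z \right)} = - \frac{\left(-2 + K\right) \left(-1 - 2\right)}{2} = - \frac{\left(-2 + K\right) \left(-3\right)}{2} = - \frac{6 - 3 K}{2} = -3 + \frac{3 K}{2}$)
$\left(B{\left(19 \right)} + 4 \left(1 + 5\right) \left(-4 + 3\right) S{\left(0,4 \right)}\right)^{2} = \left(3 \cdot 19 + 4 \left(1 + 5\right) \left(-4 + 3\right) \left(-3 + \frac{3}{2} \cdot 0\right)\right)^{2} = \left(57 + 4 \cdot 6 \left(-1\right) \left(-3 + 0\right)\right)^{2} = \left(57 + 4 \left(-6\right) \left(-3\right)\right)^{2} = \left(57 - -72\right)^{2} = \left(57 + 72\right)^{2} = 129^{2} = 16641$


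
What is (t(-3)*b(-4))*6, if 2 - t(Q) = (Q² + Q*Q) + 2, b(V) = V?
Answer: 432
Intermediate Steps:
t(Q) = -2*Q² (t(Q) = 2 - ((Q² + Q*Q) + 2) = 2 - ((Q² + Q²) + 2) = 2 - (2*Q² + 2) = 2 - (2 + 2*Q²) = 2 + (-2 - 2*Q²) = -2*Q²)
(t(-3)*b(-4))*6 = (-2*(-3)²*(-4))*6 = (-2*9*(-4))*6 = -18*(-4)*6 = 72*6 = 432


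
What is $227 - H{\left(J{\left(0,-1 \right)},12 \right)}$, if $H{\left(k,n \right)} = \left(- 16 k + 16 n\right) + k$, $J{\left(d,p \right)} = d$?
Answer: $35$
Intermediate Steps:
$H{\left(k,n \right)} = - 15 k + 16 n$
$227 - H{\left(J{\left(0,-1 \right)},12 \right)} = 227 - \left(\left(-15\right) 0 + 16 \cdot 12\right) = 227 - \left(0 + 192\right) = 227 - 192 = 35$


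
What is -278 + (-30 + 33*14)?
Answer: 154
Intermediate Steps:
-278 + (-30 + 33*14) = -278 + (-30 + 462) = -278 + 432 = 154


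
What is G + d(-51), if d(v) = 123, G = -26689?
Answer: -26566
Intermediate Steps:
G + d(-51) = -26689 + 123 = -26566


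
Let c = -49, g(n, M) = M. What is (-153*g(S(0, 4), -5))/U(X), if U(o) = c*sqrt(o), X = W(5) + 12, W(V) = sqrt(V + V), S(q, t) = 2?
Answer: -765/(49*sqrt(12 + sqrt(10))) ≈ -4.0094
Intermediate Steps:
W(V) = sqrt(2)*sqrt(V) (W(V) = sqrt(2*V) = sqrt(2)*sqrt(V))
X = 12 + sqrt(10) (X = sqrt(2)*sqrt(5) + 12 = sqrt(10) + 12 = 12 + sqrt(10) ≈ 15.162)
U(o) = -49*sqrt(o)
(-153*g(S(0, 4), -5))/U(X) = (-153*(-5))/((-49*sqrt(12 + sqrt(10)))) = 765*(-1/(49*sqrt(12 + sqrt(10)))) = -765/(49*sqrt(12 + sqrt(10)))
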